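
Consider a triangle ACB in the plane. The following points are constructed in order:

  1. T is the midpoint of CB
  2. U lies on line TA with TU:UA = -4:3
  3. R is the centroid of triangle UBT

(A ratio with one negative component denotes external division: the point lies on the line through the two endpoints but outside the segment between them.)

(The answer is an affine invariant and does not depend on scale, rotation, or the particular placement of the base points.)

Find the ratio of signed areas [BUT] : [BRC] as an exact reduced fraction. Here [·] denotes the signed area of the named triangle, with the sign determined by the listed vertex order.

[BUT]:[BRC] = 3/2

Assign A = (0, 0), C = (1, 0), B = (0, 1) — the answer is frame-independent, so this choice is without loss of generality.
1. T is the midpoint of CB ⇒ T = (1/2, 1/2)
2. U lies on line TA with TU:UA = -4:3 ⇒ U = (-3/2, -3/2)
3. R is the centroid of triangle UBT ⇒ R = (-1/3, 0)
2·[BUT] = 2, 2·[BRC] = 4/3
[BUT]:[BRC] = 2:4/3 = 3/2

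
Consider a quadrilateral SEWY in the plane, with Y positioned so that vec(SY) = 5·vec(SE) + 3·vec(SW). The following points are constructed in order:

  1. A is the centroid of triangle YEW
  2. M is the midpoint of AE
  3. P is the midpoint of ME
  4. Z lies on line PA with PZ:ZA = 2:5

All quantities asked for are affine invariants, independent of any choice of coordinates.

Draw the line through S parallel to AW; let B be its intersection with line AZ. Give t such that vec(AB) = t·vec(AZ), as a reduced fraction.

Choose coordinates S = (0, 0), E = (1, 0), W = (0, 1), Y = (5, 3).
1. A is the centroid of triangle YEW ⇒ A = (2, 4/3)
2. M is the midpoint of AE ⇒ M = (3/2, 2/3)
3. P is the midpoint of ME ⇒ P = (5/4, 1/3)
4. Z lies on line PA with PZ:ZA = 2:5 ⇒ Z = (41/28, 13/21)
through S parallel to AW: direction (-2, -1/3); meets AZ at B = (8/7, 4/21)
B = A + t·(Z−A) with t = 8/5

t = 8/5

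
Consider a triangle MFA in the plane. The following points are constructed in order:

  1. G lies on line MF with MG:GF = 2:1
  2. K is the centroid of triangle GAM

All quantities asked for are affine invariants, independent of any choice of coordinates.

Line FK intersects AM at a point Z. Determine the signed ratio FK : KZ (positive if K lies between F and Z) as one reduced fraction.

Work in coordinates with M = (0, 0), F = (1, 0), A = (0, 1).
1. G lies on line MF with MG:GF = 2:1 ⇒ G = (2/3, 0)
2. K is the centroid of triangle GAM ⇒ K = (2/9, 1/3)
line FK meets AM at Z = (0, 3/7)
K = F + t·(Z−F) with t = 7/9, so FK:KZ = 7/9:2/9

FK:KZ = 7/2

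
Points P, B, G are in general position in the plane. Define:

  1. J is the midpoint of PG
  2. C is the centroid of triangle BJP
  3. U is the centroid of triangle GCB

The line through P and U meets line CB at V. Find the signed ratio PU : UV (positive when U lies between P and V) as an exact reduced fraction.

Work in coordinates with P = (0, 0), B = (1, 0), G = (0, 1).
1. J is the midpoint of PG ⇒ J = (0, 1/2)
2. C is the centroid of triangle BJP ⇒ C = (1/3, 1/6)
3. U is the centroid of triangle GCB ⇒ U = (4/9, 7/18)
line PU meets CB at V = (2/9, 7/36)
U = P + t·(V−P) with t = 2, so PU:UV = 2:-1

PU:UV = -2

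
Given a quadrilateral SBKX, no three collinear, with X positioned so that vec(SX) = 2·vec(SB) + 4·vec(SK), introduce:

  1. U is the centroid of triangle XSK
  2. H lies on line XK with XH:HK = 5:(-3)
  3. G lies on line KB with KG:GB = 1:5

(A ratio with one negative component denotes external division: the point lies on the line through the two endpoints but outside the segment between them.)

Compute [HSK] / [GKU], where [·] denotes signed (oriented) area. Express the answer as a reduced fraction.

Set S = (0, 0), B = (1, 0), K = (0, 1), X = (2, 4); any affine frame gives the same invariant.
1. U is the centroid of triangle XSK ⇒ U = (2/3, 5/3)
2. H lies on line XK with XH:HK = 5:(-3) ⇒ H = (-3, -7/2)
3. G lies on line KB with KG:GB = 1:5 ⇒ G = (1/6, 5/6)
2·[HSK] = 3, 2·[GKU] = -2/9
[HSK]:[GKU] = 3:-2/9 = -27/2

[HSK]:[GKU] = -27/2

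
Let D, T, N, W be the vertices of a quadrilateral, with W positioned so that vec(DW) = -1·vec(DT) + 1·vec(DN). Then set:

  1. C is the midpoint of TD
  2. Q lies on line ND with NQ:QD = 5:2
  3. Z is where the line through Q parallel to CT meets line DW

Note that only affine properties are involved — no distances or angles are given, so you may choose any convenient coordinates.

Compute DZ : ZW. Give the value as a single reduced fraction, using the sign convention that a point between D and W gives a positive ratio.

DZ:ZW = 2/5

Choose coordinates D = (0, 0), T = (1, 0), N = (0, 1), W = (-1, 1).
1. C is the midpoint of TD ⇒ C = (1/2, 0)
2. Q lies on line ND with NQ:QD = 5:2 ⇒ Q = (0, 2/7)
3. Z is where the line through Q parallel to CT meets line DW ⇒ Z = (-2/7, 2/7)
Z = D + t·(W−D) with t = 2/7, so DZ:ZW = t:(1−t) = 2/7:5/7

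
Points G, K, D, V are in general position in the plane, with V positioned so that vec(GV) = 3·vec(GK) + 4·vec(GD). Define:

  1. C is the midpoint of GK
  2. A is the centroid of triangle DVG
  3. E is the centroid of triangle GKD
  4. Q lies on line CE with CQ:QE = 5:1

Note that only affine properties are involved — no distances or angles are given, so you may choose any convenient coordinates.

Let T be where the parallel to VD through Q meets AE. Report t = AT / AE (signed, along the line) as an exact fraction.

t = 9/8

Work in coordinates with G = (0, 0), K = (1, 0), D = (0, 1), V = (3, 4).
1. C is the midpoint of GK ⇒ C = (1/2, 0)
2. A is the centroid of triangle DVG ⇒ A = (1, 5/3)
3. E is the centroid of triangle GKD ⇒ E = (1/3, 1/3)
4. Q lies on line CE with CQ:QE = 5:1 ⇒ Q = (13/36, 5/18)
through Q parallel to VD: direction (-3, -3); meets AE at T = (1/4, 1/6)
T = A + t·(E−A) with t = 9/8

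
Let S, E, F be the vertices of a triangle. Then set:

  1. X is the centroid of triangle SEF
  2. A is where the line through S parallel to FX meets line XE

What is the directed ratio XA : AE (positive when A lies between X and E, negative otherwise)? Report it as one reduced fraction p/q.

XA:AE = -1/2

Choose coordinates S = (0, 0), E = (1, 0), F = (0, 1).
1. X is the centroid of triangle SEF ⇒ X = (1/3, 1/3)
2. A is where the line through S parallel to FX meets line XE ⇒ A = (-1/3, 2/3)
A = X + t·(E−X) with t = -1, so XA:AE = t:(1−t) = -1:2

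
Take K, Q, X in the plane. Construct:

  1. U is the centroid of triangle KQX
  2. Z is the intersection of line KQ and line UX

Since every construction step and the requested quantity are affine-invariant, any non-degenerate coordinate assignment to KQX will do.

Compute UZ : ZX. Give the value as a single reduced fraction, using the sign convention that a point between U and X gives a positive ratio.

Work in coordinates with K = (0, 0), Q = (1, 0), X = (0, 1).
1. U is the centroid of triangle KQX ⇒ U = (1/3, 1/3)
2. Z is the intersection of line KQ and line UX ⇒ Z = (1/2, 0)
Z = U + t·(X−U) with t = -1/2, so UZ:ZX = t:(1−t) = -1/2:3/2

UZ:ZX = -1/3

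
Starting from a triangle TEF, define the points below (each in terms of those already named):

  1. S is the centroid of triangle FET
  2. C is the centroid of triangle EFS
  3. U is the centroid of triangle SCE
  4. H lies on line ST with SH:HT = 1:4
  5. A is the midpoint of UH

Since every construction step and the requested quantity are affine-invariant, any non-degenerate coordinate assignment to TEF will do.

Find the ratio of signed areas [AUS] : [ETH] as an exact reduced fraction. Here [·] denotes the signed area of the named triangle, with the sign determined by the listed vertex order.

[AUS]:[ETH] = -1/24

Work in coordinates with T = (0, 0), E = (1, 0), F = (0, 1).
1. S is the centroid of triangle FET ⇒ S = (1/3, 1/3)
2. C is the centroid of triangle EFS ⇒ C = (4/9, 4/9)
3. U is the centroid of triangle SCE ⇒ U = (16/27, 7/27)
4. H lies on line ST with SH:HT = 1:4 ⇒ H = (4/15, 4/15)
5. A is the midpoint of UH ⇒ A = (58/135, 71/270)
2·[AUS] = 1/90, 2·[ETH] = -4/15
[AUS]:[ETH] = 1/90:-4/15 = -1/24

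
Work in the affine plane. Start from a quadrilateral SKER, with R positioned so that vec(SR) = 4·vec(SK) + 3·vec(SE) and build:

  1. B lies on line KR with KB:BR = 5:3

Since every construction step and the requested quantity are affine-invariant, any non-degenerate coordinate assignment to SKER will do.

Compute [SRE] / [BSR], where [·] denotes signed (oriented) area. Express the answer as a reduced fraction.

[SRE]:[BSR] = -32/9

Assign S = (0, 0), K = (1, 0), E = (0, 1), R = (4, 3) — the answer is frame-independent, so this choice is without loss of generality.
1. B lies on line KR with KB:BR = 5:3 ⇒ B = (23/8, 15/8)
2·[SRE] = 4, 2·[BSR] = -9/8
[SRE]:[BSR] = 4:-9/8 = -32/9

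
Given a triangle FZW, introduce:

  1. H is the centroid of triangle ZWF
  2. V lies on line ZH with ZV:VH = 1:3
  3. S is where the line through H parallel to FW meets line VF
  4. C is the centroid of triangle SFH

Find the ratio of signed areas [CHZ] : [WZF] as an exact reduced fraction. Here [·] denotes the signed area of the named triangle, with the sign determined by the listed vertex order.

Work in coordinates with F = (0, 0), Z = (1, 0), W = (0, 1).
1. H is the centroid of triangle ZWF ⇒ H = (1/3, 1/3)
2. V lies on line ZH with ZV:VH = 1:3 ⇒ V = (5/6, 1/12)
3. S is where the line through H parallel to FW meets line VF ⇒ S = (1/3, 1/30)
4. C is the centroid of triangle SFH ⇒ C = (2/9, 11/90)
2·[CHZ] = -8/45, 2·[WZF] = -1
[CHZ]:[WZF] = -8/45:-1 = 8/45

[CHZ]:[WZF] = 8/45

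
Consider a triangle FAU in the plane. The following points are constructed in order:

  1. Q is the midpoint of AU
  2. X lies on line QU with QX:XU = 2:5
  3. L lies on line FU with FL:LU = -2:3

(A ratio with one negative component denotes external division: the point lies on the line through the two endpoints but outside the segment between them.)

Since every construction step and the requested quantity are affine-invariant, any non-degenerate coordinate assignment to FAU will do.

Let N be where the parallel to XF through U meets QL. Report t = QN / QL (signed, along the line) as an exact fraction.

t = -7/8

Set F = (0, 0), A = (1, 0), U = (0, 1); any affine frame gives the same invariant.
1. Q is the midpoint of AU ⇒ Q = (1/2, 1/2)
2. X lies on line QU with QX:XU = 2:5 ⇒ X = (5/14, 9/14)
3. L lies on line FU with FL:LU = -2:3 ⇒ L = (0, -2)
through U parallel to XF: direction (-5/14, -9/14); meets QL at N = (15/16, 43/16)
N = Q + t·(L−Q) with t = -7/8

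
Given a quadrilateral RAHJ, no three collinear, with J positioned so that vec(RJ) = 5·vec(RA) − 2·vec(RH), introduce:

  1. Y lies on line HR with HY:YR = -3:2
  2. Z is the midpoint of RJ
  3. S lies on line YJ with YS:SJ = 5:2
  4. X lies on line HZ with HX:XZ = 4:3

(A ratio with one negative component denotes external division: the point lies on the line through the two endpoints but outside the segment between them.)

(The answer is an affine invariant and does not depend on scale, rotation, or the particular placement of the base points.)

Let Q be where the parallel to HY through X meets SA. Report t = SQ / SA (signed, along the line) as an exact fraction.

Set R = (0, 0), A = (1, 0), H = (0, 1), J = (5, -2); any affine frame gives the same invariant.
1. Y lies on line HR with HY:YR = -3:2 ⇒ Y = (0, -2)
2. Z is the midpoint of RJ ⇒ Z = (5/2, -1)
3. S lies on line YJ with YS:SJ = 5:2 ⇒ S = (25/7, -2)
4. X lies on line HZ with HX:XZ = 4:3 ⇒ X = (10/7, -1/7)
through X parallel to HY: direction (0, -3); meets SA at Q = (10/7, -1/3)
Q = S + t·(A−S) with t = 5/6

t = 5/6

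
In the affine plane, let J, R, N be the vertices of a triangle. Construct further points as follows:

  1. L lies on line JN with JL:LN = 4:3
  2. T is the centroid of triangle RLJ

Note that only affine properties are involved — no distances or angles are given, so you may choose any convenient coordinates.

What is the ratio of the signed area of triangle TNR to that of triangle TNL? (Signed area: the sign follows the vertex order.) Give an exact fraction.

[TNR]:[TNL] = -10/3

Choose coordinates J = (0, 0), R = (1, 0), N = (0, 1).
1. L lies on line JN with JL:LN = 4:3 ⇒ L = (0, 4/7)
2. T is the centroid of triangle RLJ ⇒ T = (1/3, 4/21)
2·[TNR] = -10/21, 2·[TNL] = 1/7
[TNR]:[TNL] = -10/21:1/7 = -10/3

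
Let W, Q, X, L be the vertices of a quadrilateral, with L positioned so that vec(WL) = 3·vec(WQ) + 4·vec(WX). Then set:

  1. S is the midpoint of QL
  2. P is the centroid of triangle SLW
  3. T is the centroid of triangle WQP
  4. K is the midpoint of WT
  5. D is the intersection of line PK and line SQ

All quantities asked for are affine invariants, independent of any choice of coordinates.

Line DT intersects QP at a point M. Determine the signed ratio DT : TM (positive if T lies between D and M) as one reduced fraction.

Set W = (0, 0), Q = (1, 0), X = (0, 1), L = (3, 4); any affine frame gives the same invariant.
1. S is the midpoint of QL ⇒ S = (2, 2)
2. P is the centroid of triangle SLW ⇒ P = (5/3, 2)
3. T is the centroid of triangle WQP ⇒ T = (8/9, 2/3)
4. K is the midpoint of WT ⇒ K = (4/9, 1/3)
5. D is the intersection of line PK and line SQ ⇒ D = (19/7, 24/7)
line DT meets QP at M = (89/57, 32/19)
T = D + t·(M−D) with t = 19/12, so DT:TM = 19/12:-7/12

DT:TM = -19/7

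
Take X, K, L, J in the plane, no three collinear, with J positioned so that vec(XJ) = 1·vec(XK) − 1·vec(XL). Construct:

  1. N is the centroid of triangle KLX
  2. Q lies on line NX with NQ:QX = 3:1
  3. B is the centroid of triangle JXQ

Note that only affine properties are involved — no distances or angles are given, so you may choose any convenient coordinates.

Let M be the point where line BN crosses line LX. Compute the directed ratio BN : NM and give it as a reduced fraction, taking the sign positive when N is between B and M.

Work in coordinates with X = (0, 0), K = (1, 0), L = (0, 1), J = (1, -1).
1. N is the centroid of triangle KLX ⇒ N = (1/3, 1/3)
2. Q lies on line NX with NQ:QX = 3:1 ⇒ Q = (1/12, 1/12)
3. B is the centroid of triangle JXQ ⇒ B = (13/36, -11/36)
line BN meets LX at M = (0, 8)
N = B + t·(M−B) with t = 1/13, so BN:NM = 1/13:12/13

BN:NM = 1/12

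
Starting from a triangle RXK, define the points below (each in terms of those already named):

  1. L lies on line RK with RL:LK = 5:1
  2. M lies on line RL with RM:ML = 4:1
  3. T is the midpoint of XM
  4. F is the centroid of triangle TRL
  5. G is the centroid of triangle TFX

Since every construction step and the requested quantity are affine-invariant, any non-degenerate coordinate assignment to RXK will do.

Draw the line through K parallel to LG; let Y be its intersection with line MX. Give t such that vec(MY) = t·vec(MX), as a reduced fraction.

t = 5/6

Work in coordinates with R = (0, 0), X = (1, 0), K = (0, 1).
1. L lies on line RK with RL:LK = 5:1 ⇒ L = (0, 5/6)
2. M lies on line RL with RM:ML = 4:1 ⇒ M = (0, 2/3)
3. T is the midpoint of XM ⇒ T = (1/2, 1/3)
4. F is the centroid of triangle TRL ⇒ F = (1/6, 7/18)
5. G is the centroid of triangle TFX ⇒ G = (5/9, 13/54)
through K parallel to LG: direction (5/9, -16/27); meets MX at Y = (5/6, 1/9)
Y = M + t·(X−M) with t = 5/6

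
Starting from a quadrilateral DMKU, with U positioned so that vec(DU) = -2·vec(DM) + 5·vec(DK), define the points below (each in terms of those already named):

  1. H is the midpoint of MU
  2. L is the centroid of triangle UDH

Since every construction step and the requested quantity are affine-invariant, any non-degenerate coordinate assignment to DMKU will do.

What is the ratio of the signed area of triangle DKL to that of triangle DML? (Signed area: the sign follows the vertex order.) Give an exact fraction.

Assign D = (0, 0), M = (1, 0), K = (0, 1), U = (-2, 5) — the answer is frame-independent, so this choice is without loss of generality.
1. H is the midpoint of MU ⇒ H = (-1/2, 5/2)
2. L is the centroid of triangle UDH ⇒ L = (-5/6, 5/2)
2·[DKL] = 5/6, 2·[DML] = 5/2
[DKL]:[DML] = 5/6:5/2 = 1/3

[DKL]:[DML] = 1/3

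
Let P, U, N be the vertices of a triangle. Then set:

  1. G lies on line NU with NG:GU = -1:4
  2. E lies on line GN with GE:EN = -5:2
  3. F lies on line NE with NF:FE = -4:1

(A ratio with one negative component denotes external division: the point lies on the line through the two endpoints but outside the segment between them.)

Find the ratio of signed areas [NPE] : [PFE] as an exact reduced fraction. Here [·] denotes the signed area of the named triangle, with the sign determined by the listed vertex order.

[NPE]:[PFE] = 3

Work in coordinates with P = (0, 0), U = (1, 0), N = (0, 1).
1. G lies on line NU with NG:GU = -1:4 ⇒ G = (-1/3, 4/3)
2. E lies on line GN with GE:EN = -5:2 ⇒ E = (2/9, 7/9)
3. F lies on line NE with NF:FE = -4:1 ⇒ F = (8/27, 19/27)
2·[NPE] = 2/9, 2·[PFE] = 2/27
[NPE]:[PFE] = 2/9:2/27 = 3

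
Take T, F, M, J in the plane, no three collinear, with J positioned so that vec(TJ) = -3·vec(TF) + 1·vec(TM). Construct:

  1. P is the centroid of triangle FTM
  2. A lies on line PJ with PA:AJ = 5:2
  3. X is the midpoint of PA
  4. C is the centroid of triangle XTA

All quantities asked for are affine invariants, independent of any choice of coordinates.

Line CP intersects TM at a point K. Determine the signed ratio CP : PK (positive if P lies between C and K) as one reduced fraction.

CP:PK = -82/21

Assign T = (0, 0), F = (1, 0), M = (0, 1), J = (-3, 1) — the answer is frame-independent, so this choice is without loss of generality.
1. P is the centroid of triangle FTM ⇒ P = (1/3, 1/3)
2. A lies on line PJ with PA:AJ = 5:2 ⇒ A = (-43/21, 17/21)
3. X is the midpoint of PA ⇒ X = (-6/7, 4/7)
4. C is the centroid of triangle XTA ⇒ C = (-61/63, 29/63)
line CP meets TM at K = (0, 15/41)
P = C + t·(K−C) with t = 82/61, so CP:PK = 82/61:-21/61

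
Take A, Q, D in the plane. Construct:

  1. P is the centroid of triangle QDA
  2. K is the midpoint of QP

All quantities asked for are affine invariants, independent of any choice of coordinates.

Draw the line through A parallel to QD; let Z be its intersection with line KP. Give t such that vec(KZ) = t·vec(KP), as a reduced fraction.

Set A = (0, 0), Q = (1, 0), D = (0, 1); any affine frame gives the same invariant.
1. P is the centroid of triangle QDA ⇒ P = (1/3, 1/3)
2. K is the midpoint of QP ⇒ K = (2/3, 1/6)
through A parallel to QD: direction (-1, 1); meets KP at Z = (-1, 1)
Z = K + t·(P−K) with t = 5

t = 5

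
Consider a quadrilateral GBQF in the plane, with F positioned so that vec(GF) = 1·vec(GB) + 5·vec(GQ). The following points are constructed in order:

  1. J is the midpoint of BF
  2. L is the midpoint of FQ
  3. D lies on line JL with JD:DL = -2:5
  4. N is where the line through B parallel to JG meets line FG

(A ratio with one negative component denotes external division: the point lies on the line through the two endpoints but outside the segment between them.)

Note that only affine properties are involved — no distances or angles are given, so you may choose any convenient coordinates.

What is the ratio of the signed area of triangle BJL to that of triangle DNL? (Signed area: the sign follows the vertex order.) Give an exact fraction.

Work in coordinates with G = (0, 0), B = (1, 0), Q = (0, 1), F = (1, 5).
1. J is the midpoint of BF ⇒ J = (1, 5/2)
2. L is the midpoint of FQ ⇒ L = (1/2, 3)
3. D lies on line JL with JD:DL = -2:5 ⇒ D = (4/3, 13/6)
4. N is where the line through B parallel to JG meets line FG ⇒ N = (-1, -5)
2·[BJL] = 5/4, 2·[DNL] = -95/12
[BJL]:[DNL] = 5/4:-95/12 = -3/19

[BJL]:[DNL] = -3/19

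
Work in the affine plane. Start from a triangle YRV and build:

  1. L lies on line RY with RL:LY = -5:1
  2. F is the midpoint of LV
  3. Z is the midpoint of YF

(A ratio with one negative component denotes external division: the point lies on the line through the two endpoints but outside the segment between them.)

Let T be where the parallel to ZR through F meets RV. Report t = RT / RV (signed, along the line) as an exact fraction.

t = 4/13

Set Y = (0, 0), R = (1, 0), V = (0, 1); any affine frame gives the same invariant.
1. L lies on line RY with RL:LY = -5:1 ⇒ L = (-1/4, 0)
2. F is the midpoint of LV ⇒ F = (-1/8, 1/2)
3. Z is the midpoint of YF ⇒ Z = (-1/16, 1/4)
through F parallel to ZR: direction (17/16, -1/4); meets RV at T = (9/13, 4/13)
T = R + t·(V−R) with t = 4/13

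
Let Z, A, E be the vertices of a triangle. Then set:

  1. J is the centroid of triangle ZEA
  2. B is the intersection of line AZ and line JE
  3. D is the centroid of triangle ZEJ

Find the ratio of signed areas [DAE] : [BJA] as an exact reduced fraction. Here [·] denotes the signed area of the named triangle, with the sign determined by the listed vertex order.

Assign Z = (0, 0), A = (1, 0), E = (0, 1) — the answer is frame-independent, so this choice is without loss of generality.
1. J is the centroid of triangle ZEA ⇒ J = (1/3, 1/3)
2. B is the intersection of line AZ and line JE ⇒ B = (1/2, 0)
3. D is the centroid of triangle ZEJ ⇒ D = (1/9, 4/9)
2·[DAE] = 4/9, 2·[BJA] = -1/6
[DAE]:[BJA] = 4/9:-1/6 = -8/3

[DAE]:[BJA] = -8/3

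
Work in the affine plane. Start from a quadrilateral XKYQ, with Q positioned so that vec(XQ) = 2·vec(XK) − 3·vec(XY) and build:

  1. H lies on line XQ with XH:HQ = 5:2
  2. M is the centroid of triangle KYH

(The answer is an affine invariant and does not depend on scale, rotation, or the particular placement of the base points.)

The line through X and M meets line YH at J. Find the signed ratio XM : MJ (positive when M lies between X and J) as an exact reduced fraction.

XM:MJ = -7/2

Assign X = (0, 0), K = (1, 0), Y = (0, 1), Q = (2, -3) — the answer is frame-independent, so this choice is without loss of generality.
1. H lies on line XQ with XH:HQ = 5:2 ⇒ H = (10/7, -15/7)
2. M is the centroid of triangle KYH ⇒ M = (17/21, -8/21)
line XM meets YH at J = (85/147, -40/147)
M = X + t·(J−X) with t = 7/5, so XM:MJ = 7/5:-2/5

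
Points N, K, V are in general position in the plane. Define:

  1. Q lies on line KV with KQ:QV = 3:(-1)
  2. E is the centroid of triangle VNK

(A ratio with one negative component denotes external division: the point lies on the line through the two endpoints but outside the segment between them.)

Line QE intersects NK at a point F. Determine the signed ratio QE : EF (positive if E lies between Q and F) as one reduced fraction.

Choose coordinates N = (0, 0), K = (1, 0), V = (0, 1).
1. Q lies on line KV with KQ:QV = 3:(-1) ⇒ Q = (-1/2, 3/2)
2. E is the centroid of triangle VNK ⇒ E = (1/3, 1/3)
line QE meets NK at F = (4/7, 0)
E = Q + t·(F−Q) with t = 7/9, so QE:EF = 7/9:2/9

QE:EF = 7/2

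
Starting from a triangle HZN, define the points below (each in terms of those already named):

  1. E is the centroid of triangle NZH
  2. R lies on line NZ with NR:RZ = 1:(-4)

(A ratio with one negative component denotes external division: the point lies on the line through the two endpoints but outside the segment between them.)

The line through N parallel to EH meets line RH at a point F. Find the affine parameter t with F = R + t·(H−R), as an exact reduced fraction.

t = 2/5

Work in coordinates with H = (0, 0), Z = (1, 0), N = (0, 1).
1. E is the centroid of triangle NZH ⇒ E = (1/3, 1/3)
2. R lies on line NZ with NR:RZ = 1:(-4) ⇒ R = (-1/3, 4/3)
through N parallel to EH: direction (-1/3, -1/3); meets RH at F = (-1/5, 4/5)
F = R + t·(H−R) with t = 2/5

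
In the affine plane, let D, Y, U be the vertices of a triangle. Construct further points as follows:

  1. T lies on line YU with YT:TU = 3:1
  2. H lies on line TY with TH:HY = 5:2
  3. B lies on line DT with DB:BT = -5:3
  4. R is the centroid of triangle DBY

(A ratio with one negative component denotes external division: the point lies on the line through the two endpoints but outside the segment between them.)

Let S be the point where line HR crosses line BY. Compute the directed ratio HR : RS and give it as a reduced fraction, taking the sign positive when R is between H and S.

HR:RS = -17/35

Choose coordinates D = (0, 0), Y = (1, 0), U = (0, 1).
1. T lies on line YU with YT:TU = 3:1 ⇒ T = (1/4, 3/4)
2. H lies on line TY with TH:HY = 5:2 ⇒ H = (11/14, 3/14)
3. B lies on line DT with DB:BT = -5:3 ⇒ B = (5/8, 15/8)
4. R is the centroid of triangle DBY ⇒ R = (13/24, 5/8)
line HR meets BY at S = (71/68, -15/68)
R = H + t·(S−H) with t = -17/18, so HR:RS = -17/18:35/18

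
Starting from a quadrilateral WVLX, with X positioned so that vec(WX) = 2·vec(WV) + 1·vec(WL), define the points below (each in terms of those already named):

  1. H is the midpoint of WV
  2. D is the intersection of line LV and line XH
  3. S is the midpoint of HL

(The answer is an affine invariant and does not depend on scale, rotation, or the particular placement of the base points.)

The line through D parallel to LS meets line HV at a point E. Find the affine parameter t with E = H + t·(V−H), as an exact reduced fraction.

t = 4/5

Assign W = (0, 0), V = (1, 0), L = (0, 1), X = (2, 1) — the answer is frame-independent, so this choice is without loss of generality.
1. H is the midpoint of WV ⇒ H = (1/2, 0)
2. D is the intersection of line LV and line XH ⇒ D = (4/5, 1/5)
3. S is the midpoint of HL ⇒ S = (1/4, 1/2)
through D parallel to LS: direction (1/4, -1/2); meets HV at E = (9/10, 0)
E = H + t·(V−H) with t = 4/5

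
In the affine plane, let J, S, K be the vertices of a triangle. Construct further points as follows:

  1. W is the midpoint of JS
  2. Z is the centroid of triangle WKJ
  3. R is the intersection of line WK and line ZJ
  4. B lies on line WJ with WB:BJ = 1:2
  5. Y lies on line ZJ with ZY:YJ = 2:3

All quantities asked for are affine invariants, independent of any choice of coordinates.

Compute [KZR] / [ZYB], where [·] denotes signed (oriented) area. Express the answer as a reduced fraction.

[KZR]:[ZYB] = 15/8

Assign J = (0, 0), S = (1, 0), K = (0, 1) — the answer is frame-independent, so this choice is without loss of generality.
1. W is the midpoint of JS ⇒ W = (1/2, 0)
2. Z is the centroid of triangle WKJ ⇒ Z = (1/6, 1/3)
3. R is the intersection of line WK and line ZJ ⇒ R = (1/4, 1/2)
4. B lies on line WJ with WB:BJ = 1:2 ⇒ B = (1/3, 0)
5. Y lies on line ZJ with ZY:YJ = 2:3 ⇒ Y = (1/10, 1/5)
2·[KZR] = 1/12, 2·[ZYB] = 2/45
[KZR]:[ZYB] = 1/12:2/45 = 15/8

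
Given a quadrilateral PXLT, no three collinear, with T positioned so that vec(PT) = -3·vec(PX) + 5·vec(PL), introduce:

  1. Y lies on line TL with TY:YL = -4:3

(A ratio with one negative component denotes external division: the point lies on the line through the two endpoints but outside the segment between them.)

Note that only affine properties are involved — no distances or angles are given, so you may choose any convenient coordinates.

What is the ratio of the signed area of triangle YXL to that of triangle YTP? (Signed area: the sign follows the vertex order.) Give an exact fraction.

Work in coordinates with P = (0, 0), X = (1, 0), L = (0, 1), T = (-3, 5).
1. Y lies on line TL with TY:YL = -4:3 ⇒ Y = (9, -11)
2·[YXL] = 3, 2·[YTP] = 12
[YXL]:[YTP] = 3:12 = 1/4

[YXL]:[YTP] = 1/4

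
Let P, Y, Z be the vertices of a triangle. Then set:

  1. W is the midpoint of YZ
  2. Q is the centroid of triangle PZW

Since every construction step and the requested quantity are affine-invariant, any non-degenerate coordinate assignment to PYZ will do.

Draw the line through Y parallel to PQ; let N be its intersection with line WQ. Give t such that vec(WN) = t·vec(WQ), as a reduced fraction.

Assign P = (0, 0), Y = (1, 0), Z = (0, 1) — the answer is frame-independent, so this choice is without loss of generality.
1. W is the midpoint of YZ ⇒ W = (1/2, 1/2)
2. Q is the centroid of triangle PZW ⇒ Q = (1/6, 1/2)
through Y parallel to PQ: direction (1/6, 1/2); meets WQ at N = (7/6, 1/2)
N = W + t·(Q−W) with t = -2

t = -2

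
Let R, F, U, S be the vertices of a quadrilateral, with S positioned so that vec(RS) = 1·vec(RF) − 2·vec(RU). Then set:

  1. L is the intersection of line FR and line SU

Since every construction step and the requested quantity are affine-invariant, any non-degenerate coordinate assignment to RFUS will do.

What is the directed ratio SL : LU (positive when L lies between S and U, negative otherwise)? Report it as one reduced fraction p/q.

Work in coordinates with R = (0, 0), F = (1, 0), U = (0, 1), S = (1, -2).
1. L is the intersection of line FR and line SU ⇒ L = (1/3, 0)
L = S + t·(U−S) with t = 2/3, so SL:LU = t:(1−t) = 2/3:1/3

SL:LU = 2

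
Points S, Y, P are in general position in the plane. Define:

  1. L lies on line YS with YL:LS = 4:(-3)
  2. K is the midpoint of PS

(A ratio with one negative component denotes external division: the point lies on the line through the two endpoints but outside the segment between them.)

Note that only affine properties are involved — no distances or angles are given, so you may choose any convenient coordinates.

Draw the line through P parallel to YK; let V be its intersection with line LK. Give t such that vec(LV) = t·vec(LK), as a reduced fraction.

Choose coordinates S = (0, 0), Y = (1, 0), P = (0, 1).
1. L lies on line YS with YL:LS = 4:(-3) ⇒ L = (-3, 0)
2. K is the midpoint of PS ⇒ K = (0, 1/2)
through P parallel to YK: direction (-1, 1/2); meets LK at V = (3/4, 5/8)
V = L + t·(K−L) with t = 5/4

t = 5/4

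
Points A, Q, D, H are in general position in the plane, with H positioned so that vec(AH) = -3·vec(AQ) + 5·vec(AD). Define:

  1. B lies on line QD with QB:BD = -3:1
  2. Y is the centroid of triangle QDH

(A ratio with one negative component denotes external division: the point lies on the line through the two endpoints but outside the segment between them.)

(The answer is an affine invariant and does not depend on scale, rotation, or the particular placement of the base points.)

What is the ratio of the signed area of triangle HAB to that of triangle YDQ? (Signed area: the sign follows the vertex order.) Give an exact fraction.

[HAB]:[YDQ] = 6

Work in coordinates with A = (0, 0), Q = (1, 0), D = (0, 1), H = (-3, 5).
1. B lies on line QD with QB:BD = -3:1 ⇒ B = (-1/2, 3/2)
2. Y is the centroid of triangle QDH ⇒ Y = (-2/3, 2)
2·[HAB] = 2, 2·[YDQ] = 1/3
[HAB]:[YDQ] = 2:1/3 = 6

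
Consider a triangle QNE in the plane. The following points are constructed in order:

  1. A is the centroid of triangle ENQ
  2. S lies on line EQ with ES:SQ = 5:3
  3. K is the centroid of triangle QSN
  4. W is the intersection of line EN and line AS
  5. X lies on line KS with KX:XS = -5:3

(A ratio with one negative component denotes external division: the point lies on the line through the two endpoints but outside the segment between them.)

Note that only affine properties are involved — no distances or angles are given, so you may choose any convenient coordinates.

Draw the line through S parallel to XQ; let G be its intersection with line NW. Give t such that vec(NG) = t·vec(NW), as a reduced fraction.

t = 63/8

Assign Q = (0, 0), N = (1, 0), E = (0, 1) — the answer is frame-independent, so this choice is without loss of generality.
1. A is the centroid of triangle ENQ ⇒ A = (1/3, 1/3)
2. S lies on line EQ with ES:SQ = 5:3 ⇒ S = (0, 3/8)
3. K is the centroid of triangle QSN ⇒ K = (1/3, 1/8)
4. W is the intersection of line EN and line AS ⇒ W = (5/7, 2/7)
5. X lies on line KS with KX:XS = -5:3 ⇒ X = (-1/2, 3/4)
through S parallel to XQ: direction (1/2, -3/4); meets NW at G = (-5/4, 9/4)
G = N + t·(W−N) with t = 63/8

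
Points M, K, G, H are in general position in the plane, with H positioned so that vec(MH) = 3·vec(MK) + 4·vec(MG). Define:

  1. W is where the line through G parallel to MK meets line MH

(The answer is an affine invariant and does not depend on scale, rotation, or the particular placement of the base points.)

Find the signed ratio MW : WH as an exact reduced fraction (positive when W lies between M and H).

MW:WH = 1/3

Work in coordinates with M = (0, 0), K = (1, 0), G = (0, 1), H = (3, 4).
1. W is where the line through G parallel to MK meets line MH ⇒ W = (3/4, 1)
W = M + t·(H−M) with t = 1/4, so MW:WH = t:(1−t) = 1/4:3/4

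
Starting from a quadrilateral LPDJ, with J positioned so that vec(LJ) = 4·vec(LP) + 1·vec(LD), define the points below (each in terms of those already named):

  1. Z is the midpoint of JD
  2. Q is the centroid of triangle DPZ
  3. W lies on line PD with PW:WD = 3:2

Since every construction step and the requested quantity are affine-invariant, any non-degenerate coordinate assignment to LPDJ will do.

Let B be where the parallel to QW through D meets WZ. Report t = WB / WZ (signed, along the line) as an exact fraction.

Work in coordinates with L = (0, 0), P = (1, 0), D = (0, 1), J = (4, 1).
1. Z is the midpoint of JD ⇒ Z = (2, 1)
2. Q is the centroid of triangle DPZ ⇒ Q = (1, 2/3)
3. W lies on line PD with PW:WD = 3:2 ⇒ W = (2/5, 3/5)
through D parallel to QW: direction (-3/5, -1/15); meets WZ at B = (18/5, 7/5)
B = W + t·(Z−W) with t = 2

t = 2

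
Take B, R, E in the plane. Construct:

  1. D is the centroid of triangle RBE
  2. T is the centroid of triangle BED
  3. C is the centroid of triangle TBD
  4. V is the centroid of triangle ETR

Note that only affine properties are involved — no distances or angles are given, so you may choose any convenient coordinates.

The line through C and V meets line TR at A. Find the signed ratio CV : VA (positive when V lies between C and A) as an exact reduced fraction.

CV:VA = -2

Assign B = (0, 0), R = (1, 0), E = (0, 1) — the answer is frame-independent, so this choice is without loss of generality.
1. D is the centroid of triangle RBE ⇒ D = (1/3, 1/3)
2. T is the centroid of triangle BED ⇒ T = (1/9, 4/9)
3. C is the centroid of triangle TBD ⇒ C = (4/27, 7/27)
4. V is the centroid of triangle ETR ⇒ V = (10/27, 13/27)
line CV meets TR at A = (7/27, 10/27)
V = C + t·(A−C) with t = 2, so CV:VA = 2:-1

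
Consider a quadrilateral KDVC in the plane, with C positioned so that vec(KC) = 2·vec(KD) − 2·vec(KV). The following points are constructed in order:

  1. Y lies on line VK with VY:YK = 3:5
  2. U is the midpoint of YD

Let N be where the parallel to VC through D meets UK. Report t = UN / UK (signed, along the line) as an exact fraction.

Choose coordinates K = (0, 0), D = (1, 0), V = (0, 1), C = (2, -2).
1. Y lies on line VK with VY:YK = 3:5 ⇒ Y = (0, 5/8)
2. U is the midpoint of YD ⇒ U = (1/2, 5/16)
through D parallel to VC: direction (2, -3); meets UK at N = (12/17, 15/34)
N = U + t·(K−U) with t = -7/17

t = -7/17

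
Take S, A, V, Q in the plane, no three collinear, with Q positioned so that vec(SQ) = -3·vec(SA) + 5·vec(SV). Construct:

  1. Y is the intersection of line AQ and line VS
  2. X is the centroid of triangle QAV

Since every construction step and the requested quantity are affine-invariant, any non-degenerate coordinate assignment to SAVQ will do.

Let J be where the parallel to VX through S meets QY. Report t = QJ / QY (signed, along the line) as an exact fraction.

Assign S = (0, 0), A = (1, 0), V = (0, 1), Q = (-3, 5) — the answer is frame-independent, so this choice is without loss of generality.
1. Y is the intersection of line AQ and line VS ⇒ Y = (0, 5/4)
2. X is the centroid of triangle QAV ⇒ X = (-2/3, 2)
through S parallel to VX: direction (-2/3, 1); meets QY at J = (-5, 15/2)
J = Q + t·(Y−Q) with t = -2/3

t = -2/3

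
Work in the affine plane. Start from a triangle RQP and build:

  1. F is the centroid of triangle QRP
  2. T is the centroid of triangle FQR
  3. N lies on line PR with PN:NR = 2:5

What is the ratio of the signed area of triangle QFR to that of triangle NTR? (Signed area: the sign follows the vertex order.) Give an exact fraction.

Work in coordinates with R = (0, 0), Q = (1, 0), P = (0, 1).
1. F is the centroid of triangle QRP ⇒ F = (1/3, 1/3)
2. T is the centroid of triangle FQR ⇒ T = (4/9, 1/9)
3. N lies on line PR with PN:NR = 2:5 ⇒ N = (0, 5/7)
2·[QFR] = 1/3, 2·[NTR] = -20/63
[QFR]:[NTR] = 1/3:-20/63 = -21/20

[QFR]:[NTR] = -21/20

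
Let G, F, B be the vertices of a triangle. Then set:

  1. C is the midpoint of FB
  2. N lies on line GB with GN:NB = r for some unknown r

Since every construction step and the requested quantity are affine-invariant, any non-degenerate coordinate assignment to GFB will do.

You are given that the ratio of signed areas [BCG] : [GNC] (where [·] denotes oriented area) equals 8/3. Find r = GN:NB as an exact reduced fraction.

r = 3/5

Set G = (0, 0), F = (1, 0), B = (0, 1); any affine frame gives the same invariant.
1. C is the midpoint of FB ⇒ C = (1/2, 1/2)
2. With GN:NB = r, write λ = r/(r+1) so N = G + λ·(B−G); N is affine-linear in λ
Every point depending on N is an affine combination of N and λ-independent points, so each such coordinate is linear in λ; the λ² term in each signed area is a multiple of (B−G)×(B−G) = 0, so 2·[BCG] and 2·[GNC] are each linear in λ. Evaluating at λ=0 and λ=1:
  2·[BCG] = -1/2,   2·[GNC] = -1/2·λ
So [BCG]:[GNC] = (-1/2) / (-1/2·λ). Setting this equal to 8/3:
  -1/2 = 8/3·(-1/2·λ)  ⇒  λ = 3/8
Then r = λ/(1−λ) = (3/8)/(5/8) = 3/5. Check: with r = 3/5, N = (0, 3/8) and [BCG]:[GNC] = 8/3 as required.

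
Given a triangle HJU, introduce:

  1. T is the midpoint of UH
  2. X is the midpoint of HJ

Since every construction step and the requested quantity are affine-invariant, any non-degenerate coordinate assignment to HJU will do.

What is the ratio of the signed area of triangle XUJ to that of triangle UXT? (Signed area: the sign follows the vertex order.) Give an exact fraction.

[XUJ]:[UXT] = 2

Set H = (0, 0), J = (1, 0), U = (0, 1); any affine frame gives the same invariant.
1. T is the midpoint of UH ⇒ T = (0, 1/2)
2. X is the midpoint of HJ ⇒ X = (1/2, 0)
2·[XUJ] = -1/2, 2·[UXT] = -1/4
[XUJ]:[UXT] = -1/2:-1/4 = 2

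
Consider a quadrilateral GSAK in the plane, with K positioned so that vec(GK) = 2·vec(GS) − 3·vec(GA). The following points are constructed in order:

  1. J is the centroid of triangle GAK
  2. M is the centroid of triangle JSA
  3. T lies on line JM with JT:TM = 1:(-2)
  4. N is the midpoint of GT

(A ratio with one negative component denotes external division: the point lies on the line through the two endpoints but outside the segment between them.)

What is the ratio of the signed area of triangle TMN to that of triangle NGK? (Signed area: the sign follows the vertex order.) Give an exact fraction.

Choose coordinates G = (0, 0), S = (1, 0), A = (0, 1), K = (2, -3).
1. J is the centroid of triangle GAK ⇒ J = (2/3, -2/3)
2. M is the centroid of triangle JSA ⇒ M = (5/9, 1/9)
3. T lies on line JM with JT:TM = 1:(-2) ⇒ T = (7/9, -13/9)
4. N is the midpoint of GT ⇒ N = (7/18, -13/18)
2·[TMN] = 4/9, 2·[NGK] = -5/18
[TMN]:[NGK] = 4/9:-5/18 = -8/5

[TMN]:[NGK] = -8/5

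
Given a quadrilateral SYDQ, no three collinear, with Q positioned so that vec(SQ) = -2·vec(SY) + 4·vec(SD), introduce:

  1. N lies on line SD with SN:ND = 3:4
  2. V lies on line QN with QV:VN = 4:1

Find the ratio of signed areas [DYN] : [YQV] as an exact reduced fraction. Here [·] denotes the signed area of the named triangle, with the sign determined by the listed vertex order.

[DYN]:[YQV] = -5/19

Work in coordinates with S = (0, 0), Y = (1, 0), D = (0, 1), Q = (-2, 4).
1. N lies on line SD with SN:ND = 3:4 ⇒ N = (0, 3/7)
2. V lies on line QN with QV:VN = 4:1 ⇒ V = (-2/5, 8/7)
2·[DYN] = -4/7, 2·[YQV] = 76/35
[DYN]:[YQV] = -4/7:76/35 = -5/19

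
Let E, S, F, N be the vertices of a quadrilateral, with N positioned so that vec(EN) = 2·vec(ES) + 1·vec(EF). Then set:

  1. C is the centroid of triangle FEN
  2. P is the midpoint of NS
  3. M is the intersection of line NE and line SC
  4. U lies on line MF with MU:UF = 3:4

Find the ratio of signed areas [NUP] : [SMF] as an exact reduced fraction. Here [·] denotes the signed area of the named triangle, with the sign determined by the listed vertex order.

Choose coordinates E = (0, 0), S = (1, 0), F = (0, 1), N = (2, 1).
1. C is the centroid of triangle FEN ⇒ C = (2/3, 2/3)
2. P is the midpoint of NS ⇒ P = (3/2, 1/2)
3. M is the intersection of line NE and line SC ⇒ M = (4/5, 2/5)
4. U lies on line MF with MU:UF = 3:4 ⇒ U = (16/35, 23/35)
2·[NUP] = 3/5, 2·[SMF] = 1/5
[NUP]:[SMF] = 3/5:1/5 = 3

[NUP]:[SMF] = 3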